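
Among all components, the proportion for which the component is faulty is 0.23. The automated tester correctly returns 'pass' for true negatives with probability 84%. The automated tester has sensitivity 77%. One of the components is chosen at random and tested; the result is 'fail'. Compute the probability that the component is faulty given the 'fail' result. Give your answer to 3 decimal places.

P(H | E) ≈ 0.590

Write H for 'the component is faulty'. Prior odds H:¬H = 0.23/0.77 = 0.29870. For the 'fail' outcome, the likelihood ratio is 0.77/0.16 = 4.8125.
Posterior odds = 0.29870 × 4.8125 = 1.4375, so P(H|E) = 1.4375/(1+1.4375) = 0.590.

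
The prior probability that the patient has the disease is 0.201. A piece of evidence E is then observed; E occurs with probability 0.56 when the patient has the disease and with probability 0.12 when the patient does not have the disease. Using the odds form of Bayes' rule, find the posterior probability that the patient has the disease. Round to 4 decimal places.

Prior odds = 0.201/(1−0.201) = 0.25156. In log-odds, ln(0.25156) = -1.3801.
Add log likelihood ratio: ln(4.6667) = 1.5404.
Posterior log-odds = 0.16039, so posterior odds = exp(0.16039) = 1.1740. Converting, P(H|E) = 1.1740/2.1740 = 0.5400.

Posterior probability ≈ 0.5400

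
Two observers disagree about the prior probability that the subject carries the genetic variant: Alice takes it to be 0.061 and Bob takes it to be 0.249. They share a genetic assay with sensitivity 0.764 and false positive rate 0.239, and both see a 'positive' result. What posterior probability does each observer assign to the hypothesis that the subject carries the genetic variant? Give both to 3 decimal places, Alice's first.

Alice: 0.172; Bob: 0.515

P('+'|H) = 0.764, P('+'|¬H) = 0.239.
Alice: numerator 0.764·0.061 = 0.046604; evidence = 0.046604+0.239·0.939 = 0.27103; posterior = 0.172.
Bob: numerator 0.764·0.249 = 0.19024; evidence = 0.19024+0.239·0.751 = 0.36972; posterior = 0.515.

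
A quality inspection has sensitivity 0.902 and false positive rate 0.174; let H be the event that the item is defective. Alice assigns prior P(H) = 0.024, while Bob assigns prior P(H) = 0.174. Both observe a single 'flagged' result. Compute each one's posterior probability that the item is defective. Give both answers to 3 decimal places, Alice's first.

The likelihood ratio for a 'flagged' result is 0.902/0.174 = 5.1839.
Alice: prior odds 0.024/0.976 = 0.024590; posterior odds 0.12747; posterior probability 0.113.
Bob: prior odds 0.174/0.826 = 0.21065; posterior odds 1.0920; posterior probability 0.522.

Alice: 0.113; Bob: 0.522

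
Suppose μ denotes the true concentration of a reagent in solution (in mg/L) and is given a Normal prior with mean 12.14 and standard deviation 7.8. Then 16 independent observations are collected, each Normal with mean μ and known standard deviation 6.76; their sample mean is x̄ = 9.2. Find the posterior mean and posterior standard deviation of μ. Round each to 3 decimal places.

Posterior mean ≈ 9.332; posterior SD ≈ 1.652

With known σ, the Normal prior is conjugate. Weight on the data is w = (n/σ²)/(n/σ² + 1/τ₀²) = 0.350128/(0.350128+0.0164366) = 0.95516.
Posterior mean = w·x̄ + (1−w)·μ₀ = 0.95516·9.2 + 0.044839·12.14 = 9.332. Posterior variance = 1/(0.350128+0.0164366) = 2.72803, so SD = 1.652.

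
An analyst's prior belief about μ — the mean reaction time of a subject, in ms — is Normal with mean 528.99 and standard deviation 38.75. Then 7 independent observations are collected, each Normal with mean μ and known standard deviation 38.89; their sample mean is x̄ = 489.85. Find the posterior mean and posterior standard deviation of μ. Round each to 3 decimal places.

Posterior mean ≈ 494.773; posterior SD ≈ 13.743

With known σ, the Normal prior is conjugate. Weight on the data is w = (n/σ²)/(n/σ² + 1/τ₀²) = 0.00462831/(0.00462831+0.00066597) = 0.87421.
Posterior mean = w·x̄ + (1−w)·μ₀ = 0.87421·489.85 + 0.12579·528.99 = 494.773. Posterior variance = 1/(0.00462831+0.00066597) = 188.883, so SD = 13.743.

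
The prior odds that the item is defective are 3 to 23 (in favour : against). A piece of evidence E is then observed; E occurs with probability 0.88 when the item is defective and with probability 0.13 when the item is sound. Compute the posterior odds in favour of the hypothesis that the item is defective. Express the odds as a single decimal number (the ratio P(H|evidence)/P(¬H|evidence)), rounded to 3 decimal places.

Posterior odds ≈ 0.883

Prior odds = 3/23 = 0.13043.
Likelihood ratio for E = 0.88/0.13 = 6.7692.
Posterior odds = prior odds × LR = 0.88294.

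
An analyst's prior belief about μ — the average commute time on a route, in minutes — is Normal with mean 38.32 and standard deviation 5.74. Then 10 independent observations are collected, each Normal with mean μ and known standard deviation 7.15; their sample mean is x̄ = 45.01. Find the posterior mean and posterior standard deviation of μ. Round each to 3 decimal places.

Posterior mean ≈ 44.111; posterior SD ≈ 2.104

Prior precision 1/τ₀² = 1/5.74² = 0.0303512; data precision n/σ² = 10/7.15² = 0.195609.
Posterior precision = 0.0303512 + 0.195609 = 0.225960, giving posterior SD = 1/√0.225960 = 2.104.
Posterior mean = (0.0303512·38.32 + 0.195609·45.01) / 0.225960 = 44.111.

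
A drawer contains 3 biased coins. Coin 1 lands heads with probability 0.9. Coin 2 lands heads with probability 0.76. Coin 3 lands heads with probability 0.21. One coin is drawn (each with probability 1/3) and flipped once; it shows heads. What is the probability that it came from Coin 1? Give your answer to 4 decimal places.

Posterior probability ≈ 0.4813

P(heads|C1) = 0.9; P(heads|C2) = 0.76; P(heads|C3) = 0.21.
Prior × likelihood for each source: 0.333333·0.9=0.3000, 0.333333·0.76=0.2533, 0.333333·0.21=0.07000. Summing gives P(heads) = 0.62333.
P(Coin 1 | heads) = 0.3000 / 0.62333 = 0.4813.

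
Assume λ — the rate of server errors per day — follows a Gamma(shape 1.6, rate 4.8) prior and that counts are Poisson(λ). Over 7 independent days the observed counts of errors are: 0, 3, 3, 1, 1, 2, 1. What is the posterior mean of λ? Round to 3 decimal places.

The Poisson likelihood adds the total count to the shape and the number of exposure periods to the rate. Here ∑xᵢ = 11 and n = 7, so shape 1.6→12.6 and rate 4.8→11.8.
Posterior mean = shape/rate = 12.6/11.8 = 1.068.

Posterior mean ≈ 1.068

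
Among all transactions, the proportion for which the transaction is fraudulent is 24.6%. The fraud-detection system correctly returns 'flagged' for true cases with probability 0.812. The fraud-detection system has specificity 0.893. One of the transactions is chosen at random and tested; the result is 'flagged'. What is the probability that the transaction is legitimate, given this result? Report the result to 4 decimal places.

P(¬H | E) ≈ 0.2877

Let H be the event that the transaction is fraudulent. P(H) = 0.246, so P(¬H) = 0.754. With E the 'flagged' result, P(E|H) = 0.812 and P(E|¬H) = 0.107.
P(E) = 0.812·0.246 + 0.107·0.754 = 0.19975 + 0.080678 = 0.28043.
By Bayes' theorem, P(H|E) = 0.19975 / 0.28043 = 0.7123. Hence P(¬H|E) = 1 − 0.7123 = 0.2877.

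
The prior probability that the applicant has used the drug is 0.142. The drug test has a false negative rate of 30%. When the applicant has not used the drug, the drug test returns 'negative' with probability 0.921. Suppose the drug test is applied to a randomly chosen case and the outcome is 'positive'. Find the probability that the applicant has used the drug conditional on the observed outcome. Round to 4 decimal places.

P(H | E) ≈ 0.5946

Write H for 'the applicant has used the drug'. Prior odds H:¬H = 0.142/0.858 = 0.16550. For the 'positive' outcome, the likelihood ratio is 0.7/0.079 = 8.8608.
Posterior odds = 0.16550 × 8.8608 = 1.4665, so P(H|E) = 1.4665/(1+1.4665) = 0.5946.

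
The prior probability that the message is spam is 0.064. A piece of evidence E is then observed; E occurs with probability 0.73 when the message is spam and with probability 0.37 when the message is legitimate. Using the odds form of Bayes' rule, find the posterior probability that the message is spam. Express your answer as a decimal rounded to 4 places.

Prior odds = 0.064/(1−0.064) = 0.068376.
Likelihood ratio for E = 0.73/0.37 = 1.9730.
Posterior odds = prior odds × LR = 0.13490.
Posterior probability = odds/(1+odds) = 0.13490/1.1349 = 0.1189.

Posterior probability ≈ 0.1189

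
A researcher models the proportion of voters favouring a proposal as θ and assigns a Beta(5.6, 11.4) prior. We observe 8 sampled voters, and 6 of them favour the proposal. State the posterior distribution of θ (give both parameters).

The binomial likelihood is conjugate to the Beta prior: with 6 successes and 2 failures, the posterior is Beta(5.6+6, 11.4+2) = Beta(11.6, 13.4).

Posterior: Beta(11.6, 13.4)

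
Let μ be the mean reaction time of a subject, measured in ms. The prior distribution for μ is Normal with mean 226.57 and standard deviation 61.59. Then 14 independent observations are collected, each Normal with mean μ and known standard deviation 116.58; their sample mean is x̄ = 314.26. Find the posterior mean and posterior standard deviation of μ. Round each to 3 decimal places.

Prior precision 1/τ₀² = 1/61.59² = 0.00026362; data precision n/σ² = 14/116.58² = 0.00103010.
Posterior precision = 0.00026362 + 0.00103010 = 0.00129372, giving posterior SD = 1/√0.00129372 = 27.802.
Posterior mean = (0.00026362·226.57 + 0.00103010·314.26) / 0.00129372 = 296.391.

Posterior mean ≈ 296.391; posterior SD ≈ 27.802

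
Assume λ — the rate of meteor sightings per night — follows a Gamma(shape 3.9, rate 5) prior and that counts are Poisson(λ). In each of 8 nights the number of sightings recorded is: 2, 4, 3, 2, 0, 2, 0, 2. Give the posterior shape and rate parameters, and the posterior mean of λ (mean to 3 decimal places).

The Poisson likelihood adds the total count to the shape and the number of exposure periods to the rate. Here ∑xᵢ = 15 and n = 8, so shape 3.9→18.9 and rate 5→13.
E[λ | data] = 18.9/13 = 1.454.

Posterior: Gamma(shape=18.9, rate=13); mean ≈ 1.454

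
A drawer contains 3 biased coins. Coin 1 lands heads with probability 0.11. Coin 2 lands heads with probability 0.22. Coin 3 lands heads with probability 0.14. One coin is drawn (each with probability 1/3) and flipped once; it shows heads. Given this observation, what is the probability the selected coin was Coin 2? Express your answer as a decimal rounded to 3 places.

P(heads|C1) = 0.11; P(heads|C2) = 0.22; P(heads|C3) = 0.14.
Prior × likelihood for each source: 0.333333·0.11=0.03667, 0.333333·0.22=0.07333, 0.333333·0.14=0.04667. Summing gives P(heads) = 0.15667.
P(Coin 2 | heads) = 0.07333 / 0.15667 = 0.468.

Posterior probability ≈ 0.468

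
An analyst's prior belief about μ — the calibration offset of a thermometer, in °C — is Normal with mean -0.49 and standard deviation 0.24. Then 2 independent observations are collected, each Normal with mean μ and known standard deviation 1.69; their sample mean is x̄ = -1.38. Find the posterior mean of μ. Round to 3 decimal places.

Posterior mean ≈ -0.525

With known σ, the Normal prior is conjugate. Weight on the data is w = (n/σ²)/(n/σ² + 1/τ₀²) = 0.700256/(0.700256+17.3611) = 0.038771.
Posterior mean = w·x̄ + (1−w)·μ₀ = 0.038771·-1.38 + 0.96123·-0.49 = -0.525.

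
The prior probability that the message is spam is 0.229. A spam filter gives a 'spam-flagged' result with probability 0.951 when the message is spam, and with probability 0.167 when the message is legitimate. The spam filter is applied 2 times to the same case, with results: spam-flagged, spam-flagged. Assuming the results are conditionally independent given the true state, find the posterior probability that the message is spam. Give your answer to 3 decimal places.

Posterior P(H) ≈ 0.906

Let H be the event that the message is spam; start with P(H) = 0.229. P('spam-flagged'|H) = 0.951, P('spam-flagged'|¬H) = 0.167.
Update on result 1 ('spam-flagged'): P(H) ← 0.951·0.2290 / (0.951·0.2290 + 0.167·0.7710) = 0.21778/0.34654 = 0.6284.
Update on result 2 ('spam-flagged'): P(H) ← 0.951·0.6284 / (0.951·0.6284 + 0.167·0.3716) = 0.59765/0.65970 = 0.9059.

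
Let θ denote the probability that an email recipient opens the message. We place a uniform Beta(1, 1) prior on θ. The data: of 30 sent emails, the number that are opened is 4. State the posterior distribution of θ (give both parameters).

The binomial likelihood is conjugate to the Beta prior: with 4 successes and 26 failures, the posterior is Beta(1+4, 1+26) = Beta(5, 27).

Posterior: Beta(5, 27)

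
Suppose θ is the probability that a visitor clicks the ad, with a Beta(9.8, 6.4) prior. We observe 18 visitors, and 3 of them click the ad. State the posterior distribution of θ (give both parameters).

Observing 3 successes and 15 failures updates Beta(9.8, 6.4) by adding the success and failure counts to the two shape parameters: α = 9.8+3 = 12.8, β = 6.4+15 = 21.4.

Posterior: Beta(12.8, 21.4)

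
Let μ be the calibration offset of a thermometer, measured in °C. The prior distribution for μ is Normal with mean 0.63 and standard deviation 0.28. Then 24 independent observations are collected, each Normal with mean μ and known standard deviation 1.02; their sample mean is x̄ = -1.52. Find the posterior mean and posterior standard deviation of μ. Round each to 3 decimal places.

With known σ, the Normal prior is conjugate. Weight on the data is w = (n/σ²)/(n/σ² + 1/τ₀²) = 23.0681/(23.0681+12.7551) = 0.64394.
Posterior mean = w·x̄ + (1−w)·μ₀ = 0.64394·-1.52 + 0.35606·0.63 = -0.754. Posterior variance = 1/(23.0681+12.7551) = 0.0279149, so SD = 0.167.

Posterior mean ≈ -0.754; posterior SD ≈ 0.167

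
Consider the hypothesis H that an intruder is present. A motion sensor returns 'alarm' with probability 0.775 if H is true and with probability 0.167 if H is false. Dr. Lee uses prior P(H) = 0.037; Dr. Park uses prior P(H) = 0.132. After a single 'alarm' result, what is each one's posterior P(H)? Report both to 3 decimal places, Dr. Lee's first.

The likelihood ratio for an 'alarm' result is 0.775/0.167 = 4.6407.
Dr. Lee: prior odds 0.037/0.963 = 0.038422; posterior odds 0.17830; posterior probability 0.151.
Dr. Park: prior odds 0.132/0.868 = 0.15207; posterior odds 0.70573; posterior probability 0.414.

Dr. Lee: 0.151; Dr. Park: 0.414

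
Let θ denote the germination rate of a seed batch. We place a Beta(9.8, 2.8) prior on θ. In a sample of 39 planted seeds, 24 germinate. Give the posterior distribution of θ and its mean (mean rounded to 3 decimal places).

Posterior: Beta(33.8, 17.8); mean ≈ 0.655

The binomial likelihood is conjugate to the Beta prior: with 24 successes and 15 failures, the posterior is Beta(9.8+24, 2.8+15) = Beta(33.8, 17.8).
Posterior mean = α/(α+β) = 33.8/51.6 = 0.655.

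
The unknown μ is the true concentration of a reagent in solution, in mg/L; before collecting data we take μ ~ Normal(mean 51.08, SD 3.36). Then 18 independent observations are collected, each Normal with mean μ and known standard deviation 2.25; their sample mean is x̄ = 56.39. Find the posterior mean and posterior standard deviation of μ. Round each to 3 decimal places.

With known σ, the Normal prior is conjugate. Weight on the data is w = (n/σ²)/(n/σ² + 1/τ₀²) = 3.55556/(3.55556+0.0885771) = 0.97569.
Posterior mean = w·x̄ + (1−w)·μ₀ = 0.97569·56.39 + 0.024307·51.08 = 56.261. Posterior variance = 1/(3.55556+0.0885771) = 0.274414, so SD = 0.524.

Posterior mean ≈ 56.261; posterior SD ≈ 0.524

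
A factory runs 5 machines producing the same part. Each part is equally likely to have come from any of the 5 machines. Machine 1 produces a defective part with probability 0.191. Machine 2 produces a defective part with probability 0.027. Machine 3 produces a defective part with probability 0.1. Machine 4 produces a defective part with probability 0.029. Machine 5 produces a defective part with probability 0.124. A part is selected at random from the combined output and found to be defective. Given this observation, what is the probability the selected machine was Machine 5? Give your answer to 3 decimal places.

P(defective|M1) = 0.191; P(defective|M2) = 0.027; P(defective|M3) = 0.1; P(defective|M4) = 0.029; P(defective|M5) = 0.124.
Prior × likelihood for each source: 0.2·0.191=0.03820, 0.2·0.027=0.005400, 0.2·0.1=0.02000, 0.2·0.029=0.005800, 0.2·0.124=0.02480. Summing gives P(defective) = 0.094200.
P(Machine 5 | defective) = 0.02480 / 0.094200 = 0.263.

Posterior probability ≈ 0.263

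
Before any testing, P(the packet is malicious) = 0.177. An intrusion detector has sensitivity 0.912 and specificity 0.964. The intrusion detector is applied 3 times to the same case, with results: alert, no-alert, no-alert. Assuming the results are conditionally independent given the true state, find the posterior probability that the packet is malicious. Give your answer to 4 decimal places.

With H the event that the packet is malicious, the joint likelihood of the observed sequence is P(data|H) = 0.912·0.088·0.088 = 0.0070625 and P(data|¬H) = 0.036·0.964·0.964 = 0.033455.
Bayes: P(H|data) = 0.177·0.0070625 / (0.177·0.0070625 + 0.823·0.033455) = 0.0012501/0.028783 = 0.0434.

Posterior P(H) ≈ 0.0434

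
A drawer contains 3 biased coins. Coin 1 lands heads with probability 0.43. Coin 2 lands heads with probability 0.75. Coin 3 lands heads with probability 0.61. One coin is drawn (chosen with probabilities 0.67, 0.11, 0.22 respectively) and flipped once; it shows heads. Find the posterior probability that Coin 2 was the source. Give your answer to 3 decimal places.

Posterior probability ≈ 0.163

P(heads|C1) = 0.43; P(heads|C2) = 0.75; P(heads|C3) = 0.61.
Prior × likelihood for each source: 0.67·0.43=0.2881, 0.11·0.75=0.08250, 0.22·0.61=0.1342. Summing gives P(heads) = 0.50480.
P(Coin 2 | heads) = 0.08250 / 0.50480 = 0.163.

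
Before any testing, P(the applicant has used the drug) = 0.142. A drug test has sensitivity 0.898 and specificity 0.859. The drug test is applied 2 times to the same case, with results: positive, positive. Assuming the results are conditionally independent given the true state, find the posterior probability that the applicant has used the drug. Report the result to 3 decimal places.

With H the event that the applicant has used the drug, the joint likelihood of the observed sequence is P(data|H) = 0.898·0.898 = 0.80640 and P(data|¬H) = 0.141·0.141 = 0.019881.
Bayes: P(H|data) = 0.142·0.80640 / (0.142·0.80640 + 0.858·0.019881) = 0.11451/0.13157 = 0.8703.

Posterior P(H) ≈ 0.870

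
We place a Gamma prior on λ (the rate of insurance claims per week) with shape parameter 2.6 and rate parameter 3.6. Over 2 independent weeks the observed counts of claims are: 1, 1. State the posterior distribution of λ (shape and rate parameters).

Posterior: Gamma(shape=4.6, rate=5.6)

Total count ∑xᵢ = 2 over n = 2 weeks.
Gamma is conjugate to the Poisson likelihood: posterior is Gamma(shape = 2.6+2 = 4.6, rate = 3.6+2 = 5.6).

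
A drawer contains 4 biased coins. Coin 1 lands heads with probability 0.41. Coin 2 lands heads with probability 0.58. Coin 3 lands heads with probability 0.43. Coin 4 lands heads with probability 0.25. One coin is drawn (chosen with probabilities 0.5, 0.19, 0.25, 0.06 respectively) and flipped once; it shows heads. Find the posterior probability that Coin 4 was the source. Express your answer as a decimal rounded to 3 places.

P(heads|C1) = 0.41; P(heads|C2) = 0.58; P(heads|C3) = 0.43; P(heads|C4) = 0.25.
Prior × likelihood for each source: 0.5·0.41=0.2050, 0.19·0.58=0.1102, 0.25·0.43=0.1075, 0.06·0.25=0.01500. Summing gives P(heads) = 0.43770.
P(Coin 4 | heads) = 0.01500 / 0.43770 = 0.034.

Posterior probability ≈ 0.034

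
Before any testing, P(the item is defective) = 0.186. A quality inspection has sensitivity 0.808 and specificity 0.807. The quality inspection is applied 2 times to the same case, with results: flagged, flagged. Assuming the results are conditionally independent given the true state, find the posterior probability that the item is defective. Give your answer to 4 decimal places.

Posterior P(H) ≈ 0.8002

Let H be the event that the item is defective; start with P(H) = 0.186. P('flagged'|H) = 0.808, P('flagged'|¬H) = 0.193.
Update on result 1 ('flagged'): P(H) ← 0.808·0.1860 / (0.808·0.1860 + 0.193·0.8140) = 0.15029/0.30739 = 0.4889.
Update on result 2 ('flagged'): P(H) ← 0.808·0.4889 / (0.808·0.4889 + 0.193·0.5111) = 0.39504/0.49368 = 0.8002.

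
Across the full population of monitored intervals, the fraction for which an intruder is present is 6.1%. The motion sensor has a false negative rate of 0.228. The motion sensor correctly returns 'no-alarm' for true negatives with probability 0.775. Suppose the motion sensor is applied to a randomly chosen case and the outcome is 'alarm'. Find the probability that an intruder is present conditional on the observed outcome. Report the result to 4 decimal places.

P(H | E) ≈ 0.1823

Write H for 'an intruder is present'. Prior odds H:¬H = 0.061/0.939 = 0.064963. For the 'alarm' outcome, the likelihood ratio is 0.772/0.225 = 3.4311.
Posterior odds = 0.064963 × 3.4311 = 0.22289, so P(H|E) = 0.22289/(1+0.22289) = 0.1823.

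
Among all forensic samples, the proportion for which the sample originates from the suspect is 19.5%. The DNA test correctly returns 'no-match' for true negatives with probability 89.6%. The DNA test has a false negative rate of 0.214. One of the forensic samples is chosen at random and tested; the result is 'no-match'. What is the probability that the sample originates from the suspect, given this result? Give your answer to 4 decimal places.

Write H for 'the sample originates from the suspect'. Prior odds H:¬H = 0.195/0.805 = 0.24224. For the 'no-match' outcome, the likelihood ratio is 0.214/0.896 = 0.23884.
Posterior odds = 0.24224 × 0.23884 = 0.057855, so P(H|E) = 0.057855/(1+0.057855) = 0.0547.

P(H | E) ≈ 0.0547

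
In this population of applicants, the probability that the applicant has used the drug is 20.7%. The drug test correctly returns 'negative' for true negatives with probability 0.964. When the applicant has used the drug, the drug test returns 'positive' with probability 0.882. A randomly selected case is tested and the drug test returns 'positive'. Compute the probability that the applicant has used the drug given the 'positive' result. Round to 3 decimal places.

P(H | E) ≈ 0.865

Let H be the event that the applicant has used the drug. P(H) = 0.207, so P(¬H) = 0.793. With E the 'positive' result, P(E|H) = 0.882 and P(E|¬H) = 0.036.
P(E) = 0.882·0.207 + 0.036·0.793 = 0.18257 + 0.028548 = 0.21112.
By Bayes' theorem, P(H|E) = 0.18257 / 0.21112 = 0.865.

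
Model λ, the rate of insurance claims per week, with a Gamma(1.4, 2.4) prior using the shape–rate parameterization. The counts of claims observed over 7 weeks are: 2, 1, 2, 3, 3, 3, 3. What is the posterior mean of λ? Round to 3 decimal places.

Posterior mean ≈ 1.957

Total count ∑xᵢ = 17 over n = 7 weeks.
Gamma is conjugate to the Poisson likelihood: posterior is Gamma(shape = 1.4+17 = 18.4, rate = 2.4+7 = 9.4).
E[λ | data] = 18.4/9.4 = 1.957.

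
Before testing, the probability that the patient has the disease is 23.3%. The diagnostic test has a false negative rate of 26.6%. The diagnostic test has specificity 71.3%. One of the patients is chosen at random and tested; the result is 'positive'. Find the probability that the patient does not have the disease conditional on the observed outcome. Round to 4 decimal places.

P(¬H | E) ≈ 0.5628

Let H be the event that the patient has the disease. P(H) = 0.233, so P(¬H) = 0.767. With E the 'positive' result, P(E|H) = 0.734 and P(E|¬H) = 0.287.
P(E) = 0.734·0.233 + 0.287·0.767 = 0.17102 + 0.22013 = 0.39115.
By Bayes' theorem, P(H|E) = 0.17102 / 0.39115 = 0.4372. Hence P(¬H|E) = 1 − 0.4372 = 0.5628.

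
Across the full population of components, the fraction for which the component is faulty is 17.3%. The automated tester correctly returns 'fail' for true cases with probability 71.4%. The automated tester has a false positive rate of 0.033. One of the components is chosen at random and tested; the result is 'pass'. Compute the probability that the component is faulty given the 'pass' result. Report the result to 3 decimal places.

Let H be the event that the component is faulty. P(H) = 0.173, so P(¬H) = 0.827. With E the 'pass' result, P(E|H) = 0.286 and P(E|¬H) = 0.967.
P(E) = 0.286·0.173 + 0.967·0.827 = 0.049478 + 0.79971 = 0.84919.
By Bayes' theorem, P(H|E) = 0.049478 / 0.84919 = 0.058.

P(H | E) ≈ 0.058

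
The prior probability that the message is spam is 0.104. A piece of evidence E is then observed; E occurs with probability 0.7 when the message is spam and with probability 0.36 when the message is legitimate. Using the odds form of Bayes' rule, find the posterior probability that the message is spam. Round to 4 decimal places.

Posterior probability ≈ 0.1841

Prior odds = 0.104/(1−0.104) = 0.11607.
Likelihood ratio for E = 0.7/0.36 = 1.9444.
Posterior odds = prior odds × LR = 0.22569.
Posterior probability = odds/(1+odds) = 0.22569/1.2257 = 0.1841.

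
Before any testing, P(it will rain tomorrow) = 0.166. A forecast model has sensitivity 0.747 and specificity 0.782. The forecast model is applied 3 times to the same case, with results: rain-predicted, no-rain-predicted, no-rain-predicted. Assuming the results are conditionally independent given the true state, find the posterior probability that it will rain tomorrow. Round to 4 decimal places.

With H the event that it will rain tomorrow, the joint likelihood of the observed sequence is P(data|H) = 0.747·0.253·0.253 = 0.047815 and P(data|¬H) = 0.218·0.782·0.782 = 0.13331.
Bayes: P(H|data) = 0.166·0.047815 / (0.166·0.047815 + 0.834·0.13331) = 0.0079372/0.11912 = 0.0666.

Posterior P(H) ≈ 0.0666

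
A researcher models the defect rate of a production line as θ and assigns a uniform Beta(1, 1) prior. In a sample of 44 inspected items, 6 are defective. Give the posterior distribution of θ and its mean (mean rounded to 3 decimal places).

Posterior: Beta(7, 39); mean ≈ 0.152

Observing 6 successes and 38 failures updates Beta(1, 1) by adding the success and failure counts to the two shape parameters: α = 1+6 = 7, β = 1+38 = 39.
E[θ | data] = 7/(7+39) = 0.152.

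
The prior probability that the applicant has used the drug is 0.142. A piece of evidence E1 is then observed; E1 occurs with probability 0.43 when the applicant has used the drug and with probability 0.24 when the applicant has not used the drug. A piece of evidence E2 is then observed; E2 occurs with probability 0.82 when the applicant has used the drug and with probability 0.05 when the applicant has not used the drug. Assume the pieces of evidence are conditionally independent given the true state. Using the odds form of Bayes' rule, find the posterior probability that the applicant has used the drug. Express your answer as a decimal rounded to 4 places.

Posterior probability ≈ 0.8294

Prior odds = 0.142/(1−0.142) = 0.16550. In log-odds, ln(0.16550) = -1.7988.
Add log likelihood ratios: ln(1.7917) + ln(16.400) = 3.3804.
Posterior log-odds = 1.5817, so posterior odds = exp(1.5817) = 4.8630. Converting, P(H|E) = 4.8630/5.8630 = 0.8294.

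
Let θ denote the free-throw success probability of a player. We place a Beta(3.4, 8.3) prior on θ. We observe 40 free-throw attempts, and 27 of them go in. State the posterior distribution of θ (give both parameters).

Posterior: Beta(30.4, 21.3)

The binomial likelihood is conjugate to the Beta prior: with 27 successes and 13 failures, the posterior is Beta(3.4+27, 8.3+13) = Beta(30.4, 21.3).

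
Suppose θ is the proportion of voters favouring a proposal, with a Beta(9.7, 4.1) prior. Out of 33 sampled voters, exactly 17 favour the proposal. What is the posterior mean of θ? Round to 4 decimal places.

The binomial likelihood is conjugate to the Beta prior: with 17 successes and 16 failures, the posterior is Beta(9.7+17, 4.1+16) = Beta(26.7, 20.1).
Posterior mean = α/(α+β) = 26.7/46.8 = 0.5705.

Posterior mean ≈ 0.5705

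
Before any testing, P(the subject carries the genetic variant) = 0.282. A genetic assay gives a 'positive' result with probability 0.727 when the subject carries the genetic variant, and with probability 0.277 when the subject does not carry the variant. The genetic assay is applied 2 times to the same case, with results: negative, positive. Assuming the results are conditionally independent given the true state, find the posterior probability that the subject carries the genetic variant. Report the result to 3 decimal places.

Posterior P(H) ≈ 0.280

With H the event that the subject carries the genetic variant, the joint likelihood of the observed sequence is P(data|H) = 0.273·0.727 = 0.19847 and P(data|¬H) = 0.723·0.277 = 0.20027.
Bayes: P(H|data) = 0.282·0.19847 / (0.282·0.19847 + 0.718·0.20027) = 0.055969/0.19976 = 0.2802.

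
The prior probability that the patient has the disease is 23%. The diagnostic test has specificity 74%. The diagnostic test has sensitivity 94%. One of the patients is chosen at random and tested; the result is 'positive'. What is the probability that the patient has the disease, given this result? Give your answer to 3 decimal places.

Write H for 'the patient has the disease'. Prior odds H:¬H = 0.23/0.77 = 0.29870. For the 'positive' outcome, the likelihood ratio is 0.94/0.26 = 3.6154.
Posterior odds = 0.29870 × 3.6154 = 1.0799, so P(H|E) = 1.0799/(1+1.0799) = 0.519.

P(H | E) ≈ 0.519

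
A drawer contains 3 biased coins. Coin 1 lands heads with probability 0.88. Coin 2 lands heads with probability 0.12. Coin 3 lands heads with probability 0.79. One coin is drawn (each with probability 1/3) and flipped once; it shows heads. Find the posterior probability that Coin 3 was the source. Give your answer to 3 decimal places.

Tabulate prior·likelihood by source: [1] prior 0.333333, lik 0.88, product 0.2933; [2] prior 0.333333, lik 0.12, product 0.04000; [3] prior 0.333333, lik 0.79, product 0.2633.
Normalizing constant = 0.59667; the posterior for Coin 3 is its product over the sum, 0.2633/0.59667 = 0.441.

Posterior probability ≈ 0.441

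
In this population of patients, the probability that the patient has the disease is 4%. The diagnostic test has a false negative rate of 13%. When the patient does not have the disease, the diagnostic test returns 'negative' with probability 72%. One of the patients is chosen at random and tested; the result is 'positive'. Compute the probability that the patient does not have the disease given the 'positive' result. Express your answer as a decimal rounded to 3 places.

Write H for 'the patient has the disease'. Prior odds H:¬H = 0.04/0.96 = 0.041667. For the 'positive' outcome, the likelihood ratio is 0.87/0.28 = 3.1071.
Posterior odds = 0.041667 × 3.1071 = 0.12946, so P(H|E) = 0.12946/(1+0.12946) = 0.115. Then P(¬H|E) = 1 − 0.115 = 0.885.

P(¬H | E) ≈ 0.885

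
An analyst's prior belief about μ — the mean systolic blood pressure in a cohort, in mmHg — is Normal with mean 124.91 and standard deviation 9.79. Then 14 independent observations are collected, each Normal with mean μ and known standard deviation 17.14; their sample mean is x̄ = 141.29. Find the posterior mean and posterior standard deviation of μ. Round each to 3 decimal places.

Prior precision 1/τ₀² = 1/9.79² = 0.0104336; data precision n/σ² = 14/17.14² = 0.0476548.
Posterior precision = 0.0104336 + 0.0476548 = 0.0580884, giving posterior SD = 1/√0.0580884 = 4.149.
Posterior mean = (0.0104336·124.91 + 0.0476548·141.29) / 0.0580884 = 138.348.

Posterior mean ≈ 138.348; posterior SD ≈ 4.149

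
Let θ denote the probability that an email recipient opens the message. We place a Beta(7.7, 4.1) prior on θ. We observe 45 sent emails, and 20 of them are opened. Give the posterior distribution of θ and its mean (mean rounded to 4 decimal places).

The binomial likelihood is conjugate to the Beta prior: with 20 successes and 25 failures, the posterior is Beta(7.7+20, 4.1+25) = Beta(27.7, 29.1).
Posterior mean = α/(α+β) = 27.7/56.8 = 0.4877.

Posterior: Beta(27.7, 29.1); mean ≈ 0.4877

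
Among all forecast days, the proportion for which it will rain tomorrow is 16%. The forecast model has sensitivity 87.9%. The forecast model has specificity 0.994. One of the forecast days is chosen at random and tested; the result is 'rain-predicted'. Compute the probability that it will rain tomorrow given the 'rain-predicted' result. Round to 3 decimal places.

P(H | E) ≈ 0.965

Write H for 'it will rain tomorrow'. Prior odds H:¬H = 0.16/0.84 = 0.19048. For the 'rain-predicted' outcome, the likelihood ratio is 0.879/0.006 = 146.50.
Posterior odds = 0.19048 × 146.50 = 27.905, so P(H|E) = 27.905/(1+27.905) = 0.965.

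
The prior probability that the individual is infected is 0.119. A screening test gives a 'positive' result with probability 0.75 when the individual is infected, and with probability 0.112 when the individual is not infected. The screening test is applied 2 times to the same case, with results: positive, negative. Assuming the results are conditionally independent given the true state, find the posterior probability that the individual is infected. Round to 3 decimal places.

Posterior P(H) ≈ 0.203

With H the event that the individual is infected, the joint likelihood of the observed sequence is P(data|H) = 0.75·0.25 = 0.18750 and P(data|¬H) = 0.112·0.888 = 0.099456.
Bayes: P(H|data) = 0.119·0.18750 / (0.119·0.18750 + 0.881·0.099456) = 0.022312/0.10993 = 0.2030.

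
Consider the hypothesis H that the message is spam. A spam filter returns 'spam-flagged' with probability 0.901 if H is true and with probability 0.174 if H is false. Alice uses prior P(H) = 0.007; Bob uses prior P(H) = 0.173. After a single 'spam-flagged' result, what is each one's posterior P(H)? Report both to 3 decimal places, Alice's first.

Alice: 0.035; Bob: 0.520

The likelihood ratio for a 'spam-flagged' result is 0.901/0.174 = 5.1782.
Alice: prior odds 0.007/0.993 = 0.0070493; posterior odds 0.036503; posterior probability 0.035.
Bob: prior odds 0.173/0.827 = 0.20919; posterior odds 1.0832; posterior probability 0.520.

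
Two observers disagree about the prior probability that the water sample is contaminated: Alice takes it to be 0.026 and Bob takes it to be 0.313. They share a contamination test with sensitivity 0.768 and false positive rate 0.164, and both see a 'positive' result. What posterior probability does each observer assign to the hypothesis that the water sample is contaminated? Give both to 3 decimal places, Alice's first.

Alice: 0.111; Bob: 0.681

The likelihood ratio for a 'positive' result is 0.768/0.164 = 4.6829.
Alice: prior odds 0.026/0.974 = 0.026694; posterior odds 0.12501; posterior probability 0.111.
Bob: prior odds 0.313/0.687 = 0.45560; posterior odds 2.1336; posterior probability 0.681.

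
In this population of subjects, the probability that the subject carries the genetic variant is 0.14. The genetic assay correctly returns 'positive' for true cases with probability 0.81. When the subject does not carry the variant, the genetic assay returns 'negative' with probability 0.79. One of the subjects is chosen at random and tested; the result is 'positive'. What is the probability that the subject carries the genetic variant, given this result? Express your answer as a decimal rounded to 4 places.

Let H be the event that the subject carries the genetic variant. P(H) = 0.14, so P(¬H) = 0.86. With E the 'positive' result, P(E|H) = 0.81 and P(E|¬H) = 0.21.
P(E) = 0.81·0.14 + 0.21·0.86 = 0.11340 + 0.18060 = 0.29400.
By Bayes' theorem, P(H|E) = 0.11340 / 0.29400 = 0.3857.

P(H | E) ≈ 0.3857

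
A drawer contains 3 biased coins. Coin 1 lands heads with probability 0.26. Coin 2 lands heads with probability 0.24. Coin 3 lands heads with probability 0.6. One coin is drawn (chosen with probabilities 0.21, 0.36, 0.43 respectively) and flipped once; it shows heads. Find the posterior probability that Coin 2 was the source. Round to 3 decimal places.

P(heads|C1) = 0.26; P(heads|C2) = 0.24; P(heads|C3) = 0.6.
Prior × likelihood for each source: 0.21·0.26=0.05460, 0.36·0.24=0.08640, 0.43·0.6=0.2580. Summing gives P(heads) = 0.39900.
P(Coin 2 | heads) = 0.08640 / 0.39900 = 0.217.

Posterior probability ≈ 0.217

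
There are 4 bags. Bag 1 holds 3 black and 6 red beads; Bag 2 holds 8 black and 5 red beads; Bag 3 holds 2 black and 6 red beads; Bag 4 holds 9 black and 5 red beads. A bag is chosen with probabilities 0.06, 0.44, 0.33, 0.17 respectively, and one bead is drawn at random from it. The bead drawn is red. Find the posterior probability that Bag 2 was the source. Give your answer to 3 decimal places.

Posterior probability ≈ 0.327

P(red|Bag 1) = 0.6667; P(red|Bag 2) = 0.3846; P(red|Bag 3) = 0.75; P(red|Bag 4) = 0.3571.
Prior × likelihood for each source: 0.06·0.6667=0.04000, 0.44·0.3846=0.1692, 0.33·0.75=0.2475, 0.17·0.3571=0.06071. Summing gives P(red) = 0.51745.
P(Bag 2 | red) = 0.1692 / 0.51745 = 0.327.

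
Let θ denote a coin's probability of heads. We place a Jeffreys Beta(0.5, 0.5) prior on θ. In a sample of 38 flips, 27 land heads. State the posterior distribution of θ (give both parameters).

The binomial likelihood is conjugate to the Beta prior: with 27 successes and 11 failures, the posterior is Beta(0.5+27, 0.5+11) = Beta(27.5, 11.5).

Posterior: Beta(27.5, 11.5)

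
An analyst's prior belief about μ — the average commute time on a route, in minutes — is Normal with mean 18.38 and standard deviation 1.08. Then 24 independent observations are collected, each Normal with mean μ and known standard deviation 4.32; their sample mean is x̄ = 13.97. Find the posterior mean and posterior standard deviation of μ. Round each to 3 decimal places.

Posterior mean ≈ 15.734; posterior SD ≈ 0.683

With known σ, the Normal prior is conjugate. Weight on the data is w = (n/σ²)/(n/σ² + 1/τ₀²) = 1.28601/(1.28601+0.857339) = 0.60000.
Posterior mean = w·x̄ + (1−w)·μ₀ = 0.60000·13.97 + 0.40000·18.38 = 15.734. Posterior variance = 1/(1.28601+0.857339) = 0.466560, so SD = 0.683.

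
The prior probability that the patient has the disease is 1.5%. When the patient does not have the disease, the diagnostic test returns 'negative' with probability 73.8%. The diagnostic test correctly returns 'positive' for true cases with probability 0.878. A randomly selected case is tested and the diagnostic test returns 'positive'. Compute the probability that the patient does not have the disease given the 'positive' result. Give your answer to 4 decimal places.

P(¬H | E) ≈ 0.9514

Write H for 'the patient has the disease'. Prior odds H:¬H = 0.015/0.985 = 0.015228. For the 'positive' outcome, the likelihood ratio is 0.878/0.262 = 3.3511.
Posterior odds = 0.015228 × 3.3511 = 0.051033, so P(H|E) = 0.051033/(1+0.051033) = 0.0486. Then P(¬H|E) = 1 − 0.0486 = 0.9514.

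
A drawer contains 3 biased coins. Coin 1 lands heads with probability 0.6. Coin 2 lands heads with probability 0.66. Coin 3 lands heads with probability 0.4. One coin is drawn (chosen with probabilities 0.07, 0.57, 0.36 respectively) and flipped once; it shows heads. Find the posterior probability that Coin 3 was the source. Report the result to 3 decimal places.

Tabulate prior·likelihood by source: [1] prior 0.07, lik 0.6, product 0.04200; [2] prior 0.57, lik 0.66, product 0.3762; [3] prior 0.36, lik 0.4, product 0.1440.
Normalizing constant = 0.56220; the posterior for Coin 3 is its product over the sum, 0.1440/0.56220 = 0.256.

Posterior probability ≈ 0.256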